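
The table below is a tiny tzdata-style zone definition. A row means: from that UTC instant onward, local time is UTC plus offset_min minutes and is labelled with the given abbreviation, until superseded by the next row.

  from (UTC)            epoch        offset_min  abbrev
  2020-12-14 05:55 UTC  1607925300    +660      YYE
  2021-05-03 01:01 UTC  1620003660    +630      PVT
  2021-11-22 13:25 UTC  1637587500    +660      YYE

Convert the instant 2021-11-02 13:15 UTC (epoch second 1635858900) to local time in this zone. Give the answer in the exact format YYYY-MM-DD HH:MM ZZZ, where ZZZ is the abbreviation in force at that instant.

2021-11-02 23:45 PVT

Query: 2021-11-02 13:15 UTC
Rule 2/3 (PVT, +10:30): 2021-05-03 01:01 UTC ≤ query < 2021-11-22 13:25 UTC
13·60 + 15 + 630 = 1425 min
1425 = 0·1440 + 1425; 1425 = 23·60 + 45 → 23:45, same day
→ 2021-11-02 23:45 PVT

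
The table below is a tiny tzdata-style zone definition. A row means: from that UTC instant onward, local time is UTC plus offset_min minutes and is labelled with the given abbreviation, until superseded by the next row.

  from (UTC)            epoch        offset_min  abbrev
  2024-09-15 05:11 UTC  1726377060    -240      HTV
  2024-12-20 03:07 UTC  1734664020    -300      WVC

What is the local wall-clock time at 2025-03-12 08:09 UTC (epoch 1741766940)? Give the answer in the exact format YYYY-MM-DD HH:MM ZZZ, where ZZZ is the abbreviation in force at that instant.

2025-03-12 03:09 WVC

Query: 2025-03-12 08:09 UTC
Rule 2/2 (WVC, -05:00): 2024-12-20 03:07 UTC ≤ query < +∞
8·60 + 9 - 300 = 189 min
189 = 0·1440 + 189; 189 = 3·60 + 9 → 03:09, same day
→ 2025-03-12 03:09 WVC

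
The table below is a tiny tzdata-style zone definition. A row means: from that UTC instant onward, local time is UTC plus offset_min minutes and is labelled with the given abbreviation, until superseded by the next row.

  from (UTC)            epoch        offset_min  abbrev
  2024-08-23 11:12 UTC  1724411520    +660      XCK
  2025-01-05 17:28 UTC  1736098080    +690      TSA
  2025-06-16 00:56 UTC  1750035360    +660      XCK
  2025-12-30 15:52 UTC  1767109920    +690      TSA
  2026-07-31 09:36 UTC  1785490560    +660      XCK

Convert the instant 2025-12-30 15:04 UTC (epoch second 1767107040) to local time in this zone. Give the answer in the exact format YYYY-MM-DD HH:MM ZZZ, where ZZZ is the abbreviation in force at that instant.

2025-12-31 02:04 XCK

Query: 2025-12-30 15:04 UTC
Rule 3/5 (XCK, +11:00): 2025-06-16 00:56 UTC ≤ query < 2025-12-30 15:52 UTC
15·60 + 4 + 660 = 1564 min
1564 = 1·1440 + 124; 124 = 2·60 + 4 → 02:04, 2025-12-30 + 1 day = 2025-12-31
→ 2025-12-31 02:04 XCK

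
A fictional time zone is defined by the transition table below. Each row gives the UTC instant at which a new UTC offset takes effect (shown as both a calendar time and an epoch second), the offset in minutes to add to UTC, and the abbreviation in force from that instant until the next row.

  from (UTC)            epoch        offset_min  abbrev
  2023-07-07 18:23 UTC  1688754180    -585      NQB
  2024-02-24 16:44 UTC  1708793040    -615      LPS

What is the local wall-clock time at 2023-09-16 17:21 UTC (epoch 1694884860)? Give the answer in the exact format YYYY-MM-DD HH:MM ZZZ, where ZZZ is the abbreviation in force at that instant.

Query: 2023-09-16 17:21 UTC
Rule 1/2 (NQB, -09:45): 2023-07-07 18:23 UTC ≤ query < 2024-02-24 16:44 UTC
17·60 + 21 - 585 = 456 min
456 = 0·1440 + 456; 456 = 7·60 + 36 → 07:36, same day
→ 2023-09-16 07:36 NQB

2023-09-16 07:36 NQB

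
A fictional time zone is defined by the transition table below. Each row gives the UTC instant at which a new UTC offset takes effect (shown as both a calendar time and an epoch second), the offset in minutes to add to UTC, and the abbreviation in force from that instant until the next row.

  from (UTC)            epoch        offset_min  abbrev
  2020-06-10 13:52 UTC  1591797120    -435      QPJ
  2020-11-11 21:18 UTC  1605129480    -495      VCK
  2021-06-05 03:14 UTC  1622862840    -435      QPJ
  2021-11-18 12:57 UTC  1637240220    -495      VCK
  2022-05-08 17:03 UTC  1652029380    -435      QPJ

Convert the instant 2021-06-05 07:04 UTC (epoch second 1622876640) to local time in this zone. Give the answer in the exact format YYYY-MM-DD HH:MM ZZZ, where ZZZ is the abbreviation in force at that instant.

2021-06-04 23:49 QPJ

Query: 2021-06-05 07:04 UTC
Rule 3/5 (QPJ, -07:15): 2021-06-05 03:14 UTC ≤ query < 2021-11-18 12:57 UTC
7·60 + 4 - 435 = -11 min
-11 = -1·1440 + 1429; 1429 = 23·60 + 49 → 23:49, 2021-06-05 - 1 day = 2021-06-04
→ 2021-06-04 23:49 QPJ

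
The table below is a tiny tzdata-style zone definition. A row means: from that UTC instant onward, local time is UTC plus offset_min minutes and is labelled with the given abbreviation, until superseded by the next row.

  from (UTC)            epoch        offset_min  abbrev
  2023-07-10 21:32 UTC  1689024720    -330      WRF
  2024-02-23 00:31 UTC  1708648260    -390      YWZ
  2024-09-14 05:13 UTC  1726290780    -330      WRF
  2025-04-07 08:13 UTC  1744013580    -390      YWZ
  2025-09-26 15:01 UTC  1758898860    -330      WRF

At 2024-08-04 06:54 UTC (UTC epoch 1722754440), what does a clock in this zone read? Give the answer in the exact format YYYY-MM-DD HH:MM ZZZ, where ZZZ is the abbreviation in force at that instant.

Query: 2024-08-04 06:54 UTC
Rule 2/5 (YWZ, -06:30): 2024-02-23 00:31 UTC ≤ query < 2024-09-14 05:13 UTC
6·60 + 54 - 390 = 24 min
24 = 0·1440 + 24; 24 = 0·60 + 24 → 00:24, same day
→ 2024-08-04 00:24 YWZ

2024-08-04 00:24 YWZ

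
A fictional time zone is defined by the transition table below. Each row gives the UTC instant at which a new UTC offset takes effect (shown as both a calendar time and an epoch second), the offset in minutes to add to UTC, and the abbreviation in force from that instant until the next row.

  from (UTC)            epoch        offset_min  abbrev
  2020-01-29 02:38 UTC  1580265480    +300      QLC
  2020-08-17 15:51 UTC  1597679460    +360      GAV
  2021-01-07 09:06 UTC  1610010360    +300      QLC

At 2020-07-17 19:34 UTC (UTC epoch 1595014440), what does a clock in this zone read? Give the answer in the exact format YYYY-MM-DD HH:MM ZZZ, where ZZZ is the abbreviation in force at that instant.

Query: 2020-07-17 19:34 UTC
Rule 1/3 (QLC, +05:00): 2020-01-29 02:38 UTC ≤ query < 2020-08-17 15:51 UTC
19·60 + 34 + 300 = 1474 min
1474 = 1·1440 + 34; 34 = 0·60 + 34 → 00:34, 2020-07-17 + 1 day = 2020-07-18
→ 2020-07-18 00:34 QLC

2020-07-18 00:34 QLC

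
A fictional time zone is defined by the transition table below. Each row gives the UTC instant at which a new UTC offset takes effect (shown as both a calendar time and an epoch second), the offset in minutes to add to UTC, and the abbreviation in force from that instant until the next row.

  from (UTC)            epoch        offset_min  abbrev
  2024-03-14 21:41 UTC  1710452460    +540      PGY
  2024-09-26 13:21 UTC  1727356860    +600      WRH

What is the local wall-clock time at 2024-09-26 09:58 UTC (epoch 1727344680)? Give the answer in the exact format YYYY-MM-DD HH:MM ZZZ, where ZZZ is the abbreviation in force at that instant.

2024-09-26 18:58 PGY

Query: 2024-09-26 09:58 UTC
Rule 1/2 (PGY, +09:00): 2024-03-14 21:41 UTC ≤ query < 2024-09-26 13:21 UTC
9·60 + 58 + 540 = 1138 min
1138 = 0·1440 + 1138; 1138 = 18·60 + 58 → 18:58, same day
→ 2024-09-26 18:58 PGY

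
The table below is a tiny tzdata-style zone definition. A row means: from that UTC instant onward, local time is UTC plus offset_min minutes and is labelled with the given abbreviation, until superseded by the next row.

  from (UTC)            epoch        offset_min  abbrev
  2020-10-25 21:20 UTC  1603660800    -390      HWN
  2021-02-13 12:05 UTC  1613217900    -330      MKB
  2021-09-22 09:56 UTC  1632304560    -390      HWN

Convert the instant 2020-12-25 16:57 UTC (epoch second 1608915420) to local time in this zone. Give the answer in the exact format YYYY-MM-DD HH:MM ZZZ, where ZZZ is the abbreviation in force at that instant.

Query: 2020-12-25 16:57 UTC
Rule 1/3 (HWN, -06:30): 2020-10-25 21:20 UTC ≤ query < 2021-02-13 12:05 UTC
16·60 + 57 - 390 = 627 min
627 = 0·1440 + 627; 627 = 10·60 + 27 → 10:27, same day
→ 2020-12-25 10:27 HWN

2020-12-25 10:27 HWN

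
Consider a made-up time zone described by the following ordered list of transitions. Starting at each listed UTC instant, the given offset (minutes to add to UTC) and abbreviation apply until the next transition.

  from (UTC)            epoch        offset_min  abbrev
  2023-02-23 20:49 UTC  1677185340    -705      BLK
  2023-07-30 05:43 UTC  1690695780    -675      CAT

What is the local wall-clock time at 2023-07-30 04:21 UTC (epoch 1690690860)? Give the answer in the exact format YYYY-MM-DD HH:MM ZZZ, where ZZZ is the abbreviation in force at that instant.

Query: 2023-07-30 04:21 UTC
Rule 1/2 (BLK, -11:45): 2023-02-23 20:49 UTC ≤ query < 2023-07-30 05:43 UTC
4·60 + 21 - 705 = -444 min
-444 = -1·1440 + 996; 996 = 16·60 + 36 → 16:36, 2023-07-30 - 1 day = 2023-07-29
→ 2023-07-29 16:36 BLK

2023-07-29 16:36 BLK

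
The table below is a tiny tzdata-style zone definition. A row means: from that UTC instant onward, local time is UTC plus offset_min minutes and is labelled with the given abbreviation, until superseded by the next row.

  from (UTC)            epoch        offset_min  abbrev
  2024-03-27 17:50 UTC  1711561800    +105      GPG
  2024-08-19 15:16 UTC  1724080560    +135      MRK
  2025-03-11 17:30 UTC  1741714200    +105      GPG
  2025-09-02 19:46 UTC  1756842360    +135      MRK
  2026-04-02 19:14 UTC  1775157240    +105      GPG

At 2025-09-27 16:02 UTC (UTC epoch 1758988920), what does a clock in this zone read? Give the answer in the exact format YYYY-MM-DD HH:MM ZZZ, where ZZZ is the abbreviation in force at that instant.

2025-09-27 18:17 MRK

Query: 2025-09-27 16:02 UTC
Rule 4/5 (MRK, +02:15): 2025-09-02 19:46 UTC ≤ query < 2026-04-02 19:14 UTC
16·60 + 2 + 135 = 1097 min
1097 = 0·1440 + 1097; 1097 = 18·60 + 17 → 18:17, same day
→ 2025-09-27 18:17 MRK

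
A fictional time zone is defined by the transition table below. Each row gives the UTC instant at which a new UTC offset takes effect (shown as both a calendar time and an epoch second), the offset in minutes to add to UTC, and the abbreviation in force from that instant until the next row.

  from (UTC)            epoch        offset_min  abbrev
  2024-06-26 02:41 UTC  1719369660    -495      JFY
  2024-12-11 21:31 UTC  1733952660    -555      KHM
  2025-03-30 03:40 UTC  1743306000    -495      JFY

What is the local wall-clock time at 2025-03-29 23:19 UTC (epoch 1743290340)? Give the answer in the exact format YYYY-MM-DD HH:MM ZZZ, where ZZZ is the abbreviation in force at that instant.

Query: 2025-03-29 23:19 UTC
Rule 2/3 (KHM, -09:15): 2024-12-11 21:31 UTC ≤ query < 2025-03-30 03:40 UTC
23·60 + 19 - 555 = 844 min
844 = 0·1440 + 844; 844 = 14·60 + 4 → 14:04, same day
→ 2025-03-29 14:04 KHM

2025-03-29 14:04 KHM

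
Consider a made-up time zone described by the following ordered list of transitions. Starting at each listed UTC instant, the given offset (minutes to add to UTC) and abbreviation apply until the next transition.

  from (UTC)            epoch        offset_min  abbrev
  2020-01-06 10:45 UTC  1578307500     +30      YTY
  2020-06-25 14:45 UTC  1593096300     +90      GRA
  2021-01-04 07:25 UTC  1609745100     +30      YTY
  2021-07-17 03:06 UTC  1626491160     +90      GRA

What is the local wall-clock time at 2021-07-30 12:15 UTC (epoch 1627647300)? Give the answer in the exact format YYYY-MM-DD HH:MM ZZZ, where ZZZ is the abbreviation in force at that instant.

2021-07-30 13:45 GRA

Query: 2021-07-30 12:15 UTC
Rule 4/4 (GRA, +01:30): 2021-07-17 03:06 UTC ≤ query < +∞
12·60 + 15 + 90 = 825 min
825 = 0·1440 + 825; 825 = 13·60 + 45 → 13:45, same day
→ 2021-07-30 13:45 GRA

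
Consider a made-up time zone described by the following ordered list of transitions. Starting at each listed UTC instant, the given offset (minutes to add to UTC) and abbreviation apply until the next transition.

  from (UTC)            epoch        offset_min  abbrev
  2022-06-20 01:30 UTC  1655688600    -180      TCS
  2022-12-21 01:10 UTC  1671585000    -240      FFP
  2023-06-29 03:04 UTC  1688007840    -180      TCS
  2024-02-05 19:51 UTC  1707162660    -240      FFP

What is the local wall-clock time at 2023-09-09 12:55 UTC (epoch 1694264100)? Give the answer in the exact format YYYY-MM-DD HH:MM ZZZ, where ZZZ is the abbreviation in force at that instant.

2023-09-09 09:55 TCS

Query: 2023-09-09 12:55 UTC
Rule 3/4 (TCS, -03:00): 2023-06-29 03:04 UTC ≤ query < 2024-02-05 19:51 UTC
12·60 + 55 - 180 = 595 min
595 = 0·1440 + 595; 595 = 9·60 + 55 → 09:55, same day
→ 2023-09-09 09:55 TCS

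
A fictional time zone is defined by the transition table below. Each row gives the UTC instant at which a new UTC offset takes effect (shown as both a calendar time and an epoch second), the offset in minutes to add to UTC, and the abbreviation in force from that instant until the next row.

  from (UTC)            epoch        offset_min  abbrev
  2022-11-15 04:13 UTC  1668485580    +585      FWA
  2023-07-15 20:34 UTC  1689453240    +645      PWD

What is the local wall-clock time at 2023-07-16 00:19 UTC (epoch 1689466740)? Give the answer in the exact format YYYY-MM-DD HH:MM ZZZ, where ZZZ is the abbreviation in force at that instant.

Query: 2023-07-16 00:19 UTC
Rule 2/2 (PWD, +10:45): 2023-07-15 20:34 UTC ≤ query < +∞
0·60 + 19 + 645 = 664 min
664 = 0·1440 + 664; 664 = 11·60 + 4 → 11:04, same day
→ 2023-07-16 11:04 PWD

2023-07-16 11:04 PWD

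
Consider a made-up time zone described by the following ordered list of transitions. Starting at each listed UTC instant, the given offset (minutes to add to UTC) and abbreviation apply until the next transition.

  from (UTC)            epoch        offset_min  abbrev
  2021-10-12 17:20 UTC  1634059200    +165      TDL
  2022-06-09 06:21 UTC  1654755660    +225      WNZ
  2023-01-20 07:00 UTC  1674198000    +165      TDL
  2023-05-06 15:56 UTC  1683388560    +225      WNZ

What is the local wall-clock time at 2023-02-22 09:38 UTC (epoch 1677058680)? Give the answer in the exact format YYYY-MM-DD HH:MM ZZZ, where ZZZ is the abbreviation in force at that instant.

2023-02-22 12:23 TDL

Query: 2023-02-22 09:38 UTC
Rule 3/4 (TDL, +02:45): 2023-01-20 07:00 UTC ≤ query < 2023-05-06 15:56 UTC
9·60 + 38 + 165 = 743 min
743 = 0·1440 + 743; 743 = 12·60 + 23 → 12:23, same day
→ 2023-02-22 12:23 TDL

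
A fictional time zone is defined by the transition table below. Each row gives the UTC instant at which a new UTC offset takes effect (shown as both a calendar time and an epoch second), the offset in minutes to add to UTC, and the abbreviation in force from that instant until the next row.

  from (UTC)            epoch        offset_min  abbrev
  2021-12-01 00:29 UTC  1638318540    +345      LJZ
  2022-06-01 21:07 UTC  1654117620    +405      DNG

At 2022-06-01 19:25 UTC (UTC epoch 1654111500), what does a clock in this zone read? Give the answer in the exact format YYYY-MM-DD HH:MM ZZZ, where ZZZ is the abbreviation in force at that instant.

Query: 2022-06-01 19:25 UTC
Rule 1/2 (LJZ, +05:45): 2021-12-01 00:29 UTC ≤ query < 2022-06-01 21:07 UTC
19·60 + 25 + 345 = 1510 min
1510 = 1·1440 + 70; 70 = 1·60 + 10 → 01:10, 2022-06-01 + 1 day = 2022-06-02
→ 2022-06-02 01:10 LJZ

2022-06-02 01:10 LJZ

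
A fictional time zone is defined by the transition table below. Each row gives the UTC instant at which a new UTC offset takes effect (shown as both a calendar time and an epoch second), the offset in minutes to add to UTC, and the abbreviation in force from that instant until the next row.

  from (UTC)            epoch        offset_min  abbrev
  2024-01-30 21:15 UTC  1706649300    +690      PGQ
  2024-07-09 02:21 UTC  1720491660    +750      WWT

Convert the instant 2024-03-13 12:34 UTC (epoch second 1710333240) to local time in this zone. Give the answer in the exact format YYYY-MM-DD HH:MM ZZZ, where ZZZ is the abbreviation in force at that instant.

2024-03-14 00:04 PGQ

Query: 2024-03-13 12:34 UTC
Rule 1/2 (PGQ, +11:30): 2024-01-30 21:15 UTC ≤ query < 2024-07-09 02:21 UTC
12·60 + 34 + 690 = 1444 min
1444 = 1·1440 + 4; 4 = 0·60 + 4 → 00:04, 2024-03-13 + 1 day = 2024-03-14
→ 2024-03-14 00:04 PGQ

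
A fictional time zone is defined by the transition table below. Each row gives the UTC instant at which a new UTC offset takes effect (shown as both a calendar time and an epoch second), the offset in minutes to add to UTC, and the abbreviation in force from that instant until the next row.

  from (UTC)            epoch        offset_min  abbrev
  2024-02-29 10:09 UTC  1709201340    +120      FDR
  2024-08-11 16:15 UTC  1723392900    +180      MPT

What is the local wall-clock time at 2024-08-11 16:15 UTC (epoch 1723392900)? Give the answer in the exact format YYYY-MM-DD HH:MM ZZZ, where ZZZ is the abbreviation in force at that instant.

Query: 2024-08-11 16:15 UTC
Rule 2/2 (MPT, +03:00): 2024-08-11 16:15 UTC ≤ query < +∞
16·60 + 15 + 180 = 1155 min
1155 = 0·1440 + 1155; 1155 = 19·60 + 15 → 19:15, same day
→ 2024-08-11 19:15 MPT

2024-08-11 19:15 MPT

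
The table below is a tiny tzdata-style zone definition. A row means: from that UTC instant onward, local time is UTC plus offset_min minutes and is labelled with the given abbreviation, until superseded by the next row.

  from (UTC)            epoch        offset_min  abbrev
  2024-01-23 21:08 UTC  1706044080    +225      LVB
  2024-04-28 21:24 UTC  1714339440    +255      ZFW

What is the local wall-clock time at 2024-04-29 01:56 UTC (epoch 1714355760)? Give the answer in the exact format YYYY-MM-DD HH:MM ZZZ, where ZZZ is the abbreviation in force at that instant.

2024-04-29 06:11 ZFW

Query: 2024-04-29 01:56 UTC
Rule 2/2 (ZFW, +04:15): 2024-04-28 21:24 UTC ≤ query < +∞
1·60 + 56 + 255 = 371 min
371 = 0·1440 + 371; 371 = 6·60 + 11 → 06:11, same day
→ 2024-04-29 06:11 ZFW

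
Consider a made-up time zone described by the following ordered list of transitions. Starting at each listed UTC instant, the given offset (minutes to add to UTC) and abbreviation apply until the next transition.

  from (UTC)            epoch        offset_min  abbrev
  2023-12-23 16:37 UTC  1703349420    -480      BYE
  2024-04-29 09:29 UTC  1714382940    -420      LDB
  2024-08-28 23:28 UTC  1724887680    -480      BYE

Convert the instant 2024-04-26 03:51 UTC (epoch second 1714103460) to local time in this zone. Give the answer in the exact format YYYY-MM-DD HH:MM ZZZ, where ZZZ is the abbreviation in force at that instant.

Query: 2024-04-26 03:51 UTC
Rule 1/3 (BYE, -08:00): 2023-12-23 16:37 UTC ≤ query < 2024-04-29 09:29 UTC
3·60 + 51 - 480 = -249 min
-249 = -1·1440 + 1191; 1191 = 19·60 + 51 → 19:51, 2024-04-26 - 1 day = 2024-04-25
→ 2024-04-25 19:51 BYE

2024-04-25 19:51 BYE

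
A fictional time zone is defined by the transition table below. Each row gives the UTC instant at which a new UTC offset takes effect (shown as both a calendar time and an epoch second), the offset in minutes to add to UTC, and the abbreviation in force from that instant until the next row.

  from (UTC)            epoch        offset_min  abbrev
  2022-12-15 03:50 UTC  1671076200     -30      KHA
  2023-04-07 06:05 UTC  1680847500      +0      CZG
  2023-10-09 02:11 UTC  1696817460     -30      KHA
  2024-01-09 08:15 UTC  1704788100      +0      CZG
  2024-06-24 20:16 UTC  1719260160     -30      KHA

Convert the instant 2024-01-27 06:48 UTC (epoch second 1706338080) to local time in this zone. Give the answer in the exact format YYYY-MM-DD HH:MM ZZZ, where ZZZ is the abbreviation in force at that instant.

2024-01-27 06:48 CZG

Query: 2024-01-27 06:48 UTC
Rule 4/5 (CZG, +00:00): 2024-01-09 08:15 UTC ≤ query < 2024-06-24 20:16 UTC
6·60 + 48 + 0 = 408 min
408 = 0·1440 + 408; 408 = 6·60 + 48 → 06:48, same day
→ 2024-01-27 06:48 CZG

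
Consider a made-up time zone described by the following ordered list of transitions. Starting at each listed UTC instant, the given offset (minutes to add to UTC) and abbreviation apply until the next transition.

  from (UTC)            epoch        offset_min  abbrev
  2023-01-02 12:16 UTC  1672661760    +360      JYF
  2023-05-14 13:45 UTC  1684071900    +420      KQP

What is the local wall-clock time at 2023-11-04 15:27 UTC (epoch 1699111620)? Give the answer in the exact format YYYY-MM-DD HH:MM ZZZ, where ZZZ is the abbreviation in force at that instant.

Query: 2023-11-04 15:27 UTC
Rule 2/2 (KQP, +07:00): 2023-05-14 13:45 UTC ≤ query < +∞
15·60 + 27 + 420 = 1347 min
1347 = 0·1440 + 1347; 1347 = 22·60 + 27 → 22:27, same day
→ 2023-11-04 22:27 KQP

2023-11-04 22:27 KQP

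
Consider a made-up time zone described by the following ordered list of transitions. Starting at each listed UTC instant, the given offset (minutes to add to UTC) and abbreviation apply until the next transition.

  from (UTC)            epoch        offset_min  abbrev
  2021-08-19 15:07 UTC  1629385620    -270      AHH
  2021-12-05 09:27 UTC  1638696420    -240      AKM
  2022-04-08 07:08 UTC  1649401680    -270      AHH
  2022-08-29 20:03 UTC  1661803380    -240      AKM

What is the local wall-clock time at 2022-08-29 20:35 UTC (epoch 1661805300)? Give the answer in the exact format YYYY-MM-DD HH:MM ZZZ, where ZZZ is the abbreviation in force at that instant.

2022-08-29 16:35 AKM

Query: 2022-08-29 20:35 UTC
Rule 4/4 (AKM, -04:00): 2022-08-29 20:03 UTC ≤ query < +∞
20·60 + 35 - 240 = 995 min
995 = 0·1440 + 995; 995 = 16·60 + 35 → 16:35, same day
→ 2022-08-29 16:35 AKM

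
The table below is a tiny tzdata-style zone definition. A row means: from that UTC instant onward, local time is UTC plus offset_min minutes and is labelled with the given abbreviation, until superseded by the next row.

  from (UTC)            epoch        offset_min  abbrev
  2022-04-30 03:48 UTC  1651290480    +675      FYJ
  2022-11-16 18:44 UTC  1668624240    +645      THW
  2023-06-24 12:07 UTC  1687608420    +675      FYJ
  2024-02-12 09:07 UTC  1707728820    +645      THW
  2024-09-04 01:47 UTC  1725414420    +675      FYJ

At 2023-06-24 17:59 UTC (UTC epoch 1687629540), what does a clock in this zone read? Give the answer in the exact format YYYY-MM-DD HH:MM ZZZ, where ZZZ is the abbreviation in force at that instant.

2023-06-25 05:14 FYJ

Query: 2023-06-24 17:59 UTC
Rule 3/5 (FYJ, +11:15): 2023-06-24 12:07 UTC ≤ query < 2024-02-12 09:07 UTC
17·60 + 59 + 675 = 1754 min
1754 = 1·1440 + 314; 314 = 5·60 + 14 → 05:14, 2023-06-24 + 1 day = 2023-06-25
→ 2023-06-25 05:14 FYJ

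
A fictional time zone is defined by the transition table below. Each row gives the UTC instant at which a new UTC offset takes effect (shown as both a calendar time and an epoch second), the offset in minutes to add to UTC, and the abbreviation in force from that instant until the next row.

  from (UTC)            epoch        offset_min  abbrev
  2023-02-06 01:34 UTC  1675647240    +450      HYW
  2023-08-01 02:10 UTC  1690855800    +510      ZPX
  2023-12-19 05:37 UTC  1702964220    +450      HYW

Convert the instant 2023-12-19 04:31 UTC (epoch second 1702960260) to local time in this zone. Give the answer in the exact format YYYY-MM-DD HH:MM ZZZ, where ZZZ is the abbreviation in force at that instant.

2023-12-19 13:01 ZPX

Query: 2023-12-19 04:31 UTC
Rule 2/3 (ZPX, +08:30): 2023-08-01 02:10 UTC ≤ query < 2023-12-19 05:37 UTC
4·60 + 31 + 510 = 781 min
781 = 0·1440 + 781; 781 = 13·60 + 1 → 13:01, same day
→ 2023-12-19 13:01 ZPX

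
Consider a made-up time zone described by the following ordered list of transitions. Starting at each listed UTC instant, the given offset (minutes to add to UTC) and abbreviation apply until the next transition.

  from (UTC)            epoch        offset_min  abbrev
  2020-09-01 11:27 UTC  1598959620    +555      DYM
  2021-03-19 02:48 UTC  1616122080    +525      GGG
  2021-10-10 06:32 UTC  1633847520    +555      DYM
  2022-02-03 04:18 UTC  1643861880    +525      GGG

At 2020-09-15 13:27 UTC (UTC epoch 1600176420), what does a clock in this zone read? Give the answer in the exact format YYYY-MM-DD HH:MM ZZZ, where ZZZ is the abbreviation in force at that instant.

Query: 2020-09-15 13:27 UTC
Rule 1/4 (DYM, +09:15): 2020-09-01 11:27 UTC ≤ query < 2021-03-19 02:48 UTC
13·60 + 27 + 555 = 1362 min
1362 = 0·1440 + 1362; 1362 = 22·60 + 42 → 22:42, same day
→ 2020-09-15 22:42 DYM

2020-09-15 22:42 DYM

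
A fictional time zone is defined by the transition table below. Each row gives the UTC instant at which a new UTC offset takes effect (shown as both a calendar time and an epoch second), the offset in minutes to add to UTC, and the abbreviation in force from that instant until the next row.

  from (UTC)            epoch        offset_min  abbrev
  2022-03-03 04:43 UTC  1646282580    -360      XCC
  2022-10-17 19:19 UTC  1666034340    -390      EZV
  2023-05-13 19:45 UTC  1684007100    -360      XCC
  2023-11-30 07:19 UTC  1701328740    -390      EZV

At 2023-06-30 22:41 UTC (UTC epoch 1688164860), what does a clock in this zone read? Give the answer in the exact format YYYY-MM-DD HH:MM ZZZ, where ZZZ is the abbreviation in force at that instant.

2023-06-30 16:41 XCC

Query: 2023-06-30 22:41 UTC
Rule 3/4 (XCC, -06:00): 2023-05-13 19:45 UTC ≤ query < 2023-11-30 07:19 UTC
22·60 + 41 - 360 = 1001 min
1001 = 0·1440 + 1001; 1001 = 16·60 + 41 → 16:41, same day
→ 2023-06-30 16:41 XCC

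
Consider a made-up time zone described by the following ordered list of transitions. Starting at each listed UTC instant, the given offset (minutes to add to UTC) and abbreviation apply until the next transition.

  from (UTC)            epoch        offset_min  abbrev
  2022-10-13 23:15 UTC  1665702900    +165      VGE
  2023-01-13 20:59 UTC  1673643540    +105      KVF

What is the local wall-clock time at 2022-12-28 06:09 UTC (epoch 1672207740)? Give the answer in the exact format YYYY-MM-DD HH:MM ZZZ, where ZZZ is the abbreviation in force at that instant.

Query: 2022-12-28 06:09 UTC
Rule 1/2 (VGE, +02:45): 2022-10-13 23:15 UTC ≤ query < 2023-01-13 20:59 UTC
6·60 + 9 + 165 = 534 min
534 = 0·1440 + 534; 534 = 8·60 + 54 → 08:54, same day
→ 2022-12-28 08:54 VGE

2022-12-28 08:54 VGE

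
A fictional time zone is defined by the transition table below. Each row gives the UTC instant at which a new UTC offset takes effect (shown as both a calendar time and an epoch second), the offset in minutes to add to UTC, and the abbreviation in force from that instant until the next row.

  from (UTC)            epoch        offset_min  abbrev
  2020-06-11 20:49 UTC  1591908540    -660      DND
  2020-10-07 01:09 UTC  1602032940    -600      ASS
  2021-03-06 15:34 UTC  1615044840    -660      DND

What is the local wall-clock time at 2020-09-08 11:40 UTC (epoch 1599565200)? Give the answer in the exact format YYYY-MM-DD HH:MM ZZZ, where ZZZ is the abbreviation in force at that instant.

Query: 2020-09-08 11:40 UTC
Rule 1/3 (DND, -11:00): 2020-06-11 20:49 UTC ≤ query < 2020-10-07 01:09 UTC
11·60 + 40 - 660 = 40 min
40 = 0·1440 + 40; 40 = 0·60 + 40 → 00:40, same day
→ 2020-09-08 00:40 DND

2020-09-08 00:40 DND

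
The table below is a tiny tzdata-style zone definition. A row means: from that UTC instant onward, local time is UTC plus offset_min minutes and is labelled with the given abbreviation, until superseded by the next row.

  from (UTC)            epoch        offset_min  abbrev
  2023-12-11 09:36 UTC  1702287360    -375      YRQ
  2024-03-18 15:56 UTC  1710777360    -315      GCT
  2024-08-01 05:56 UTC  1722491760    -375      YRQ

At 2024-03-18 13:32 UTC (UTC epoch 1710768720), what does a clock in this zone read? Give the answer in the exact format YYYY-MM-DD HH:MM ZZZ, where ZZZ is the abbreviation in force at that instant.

2024-03-18 07:17 YRQ

Query: 2024-03-18 13:32 UTC
Rule 1/3 (YRQ, -06:15): 2023-12-11 09:36 UTC ≤ query < 2024-03-18 15:56 UTC
13·60 + 32 - 375 = 437 min
437 = 0·1440 + 437; 437 = 7·60 + 17 → 07:17, same day
→ 2024-03-18 07:17 YRQ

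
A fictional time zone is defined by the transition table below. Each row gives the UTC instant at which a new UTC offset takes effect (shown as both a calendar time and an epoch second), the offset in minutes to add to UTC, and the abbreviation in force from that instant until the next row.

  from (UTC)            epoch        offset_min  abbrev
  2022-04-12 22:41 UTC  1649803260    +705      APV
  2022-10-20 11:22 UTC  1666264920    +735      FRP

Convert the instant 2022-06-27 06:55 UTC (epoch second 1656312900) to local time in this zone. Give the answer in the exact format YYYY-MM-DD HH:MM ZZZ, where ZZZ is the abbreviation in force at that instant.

Query: 2022-06-27 06:55 UTC
Rule 1/2 (APV, +11:45): 2022-04-12 22:41 UTC ≤ query < 2022-10-20 11:22 UTC
6·60 + 55 + 705 = 1120 min
1120 = 0·1440 + 1120; 1120 = 18·60 + 40 → 18:40, same day
→ 2022-06-27 18:40 APV

2022-06-27 18:40 APV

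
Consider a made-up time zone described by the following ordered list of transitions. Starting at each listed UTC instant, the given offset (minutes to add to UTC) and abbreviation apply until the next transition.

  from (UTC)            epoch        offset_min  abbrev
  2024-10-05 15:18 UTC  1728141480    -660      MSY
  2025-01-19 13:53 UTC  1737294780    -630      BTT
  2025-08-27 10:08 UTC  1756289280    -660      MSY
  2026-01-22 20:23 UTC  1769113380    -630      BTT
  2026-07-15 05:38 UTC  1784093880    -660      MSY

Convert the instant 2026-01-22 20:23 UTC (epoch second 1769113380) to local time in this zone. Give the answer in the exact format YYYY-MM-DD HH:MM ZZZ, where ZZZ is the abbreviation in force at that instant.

Query: 2026-01-22 20:23 UTC
Rule 4/5 (BTT, -10:30): 2026-01-22 20:23 UTC ≤ query < 2026-07-15 05:38 UTC
20·60 + 23 - 630 = 593 min
593 = 0·1440 + 593; 593 = 9·60 + 53 → 09:53, same day
→ 2026-01-22 09:53 BTT

2026-01-22 09:53 BTT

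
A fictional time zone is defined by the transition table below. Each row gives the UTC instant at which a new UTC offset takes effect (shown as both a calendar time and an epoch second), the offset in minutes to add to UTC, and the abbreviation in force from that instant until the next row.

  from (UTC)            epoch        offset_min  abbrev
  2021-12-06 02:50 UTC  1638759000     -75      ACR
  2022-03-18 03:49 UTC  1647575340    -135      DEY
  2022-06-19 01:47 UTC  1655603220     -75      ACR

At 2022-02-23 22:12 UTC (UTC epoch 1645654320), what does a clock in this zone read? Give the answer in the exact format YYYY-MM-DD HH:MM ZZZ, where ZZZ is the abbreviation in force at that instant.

2022-02-23 20:57 ACR

Query: 2022-02-23 22:12 UTC
Rule 1/3 (ACR, -01:15): 2021-12-06 02:50 UTC ≤ query < 2022-03-18 03:49 UTC
22·60 + 12 - 75 = 1257 min
1257 = 0·1440 + 1257; 1257 = 20·60 + 57 → 20:57, same day
→ 2022-02-23 20:57 ACR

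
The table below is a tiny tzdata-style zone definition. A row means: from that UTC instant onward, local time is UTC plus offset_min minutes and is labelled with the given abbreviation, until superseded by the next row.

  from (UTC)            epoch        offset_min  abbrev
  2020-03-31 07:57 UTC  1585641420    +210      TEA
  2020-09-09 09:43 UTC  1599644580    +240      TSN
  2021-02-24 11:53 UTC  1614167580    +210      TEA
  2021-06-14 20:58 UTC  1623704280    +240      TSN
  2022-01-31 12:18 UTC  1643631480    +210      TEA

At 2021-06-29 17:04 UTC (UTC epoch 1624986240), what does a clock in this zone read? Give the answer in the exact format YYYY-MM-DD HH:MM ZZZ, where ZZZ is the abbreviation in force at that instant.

Query: 2021-06-29 17:04 UTC
Rule 4/5 (TSN, +04:00): 2021-06-14 20:58 UTC ≤ query < 2022-01-31 12:18 UTC
17·60 + 4 + 240 = 1264 min
1264 = 0·1440 + 1264; 1264 = 21·60 + 4 → 21:04, same day
→ 2021-06-29 21:04 TSN

2021-06-29 21:04 TSN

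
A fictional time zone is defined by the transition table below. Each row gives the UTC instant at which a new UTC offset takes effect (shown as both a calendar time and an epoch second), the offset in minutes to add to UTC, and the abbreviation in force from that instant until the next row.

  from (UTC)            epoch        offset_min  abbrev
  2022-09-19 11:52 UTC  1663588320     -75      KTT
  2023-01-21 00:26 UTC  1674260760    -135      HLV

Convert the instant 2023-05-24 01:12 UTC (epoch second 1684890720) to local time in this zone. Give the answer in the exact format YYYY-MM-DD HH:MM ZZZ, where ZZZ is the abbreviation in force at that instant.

2023-05-23 22:57 HLV

Query: 2023-05-24 01:12 UTC
Rule 2/2 (HLV, -02:15): 2023-01-21 00:26 UTC ≤ query < +∞
1·60 + 12 - 135 = -63 min
-63 = -1·1440 + 1377; 1377 = 22·60 + 57 → 22:57, 2023-05-24 - 1 day = 2023-05-23
→ 2023-05-23 22:57 HLV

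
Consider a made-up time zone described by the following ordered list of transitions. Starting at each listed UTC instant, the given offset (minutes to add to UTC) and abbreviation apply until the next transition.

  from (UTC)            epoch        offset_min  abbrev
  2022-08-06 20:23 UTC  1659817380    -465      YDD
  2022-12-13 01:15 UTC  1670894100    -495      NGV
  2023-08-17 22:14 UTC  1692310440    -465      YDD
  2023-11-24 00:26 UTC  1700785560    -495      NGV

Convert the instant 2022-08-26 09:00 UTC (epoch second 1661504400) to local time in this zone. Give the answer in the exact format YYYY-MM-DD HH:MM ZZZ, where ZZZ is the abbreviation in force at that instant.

Query: 2022-08-26 09:00 UTC
Rule 1/4 (YDD, -07:45): 2022-08-06 20:23 UTC ≤ query < 2022-12-13 01:15 UTC
9·60 + 0 - 465 = 75 min
75 = 0·1440 + 75; 75 = 1·60 + 15 → 01:15, same day
→ 2022-08-26 01:15 YDD

2022-08-26 01:15 YDD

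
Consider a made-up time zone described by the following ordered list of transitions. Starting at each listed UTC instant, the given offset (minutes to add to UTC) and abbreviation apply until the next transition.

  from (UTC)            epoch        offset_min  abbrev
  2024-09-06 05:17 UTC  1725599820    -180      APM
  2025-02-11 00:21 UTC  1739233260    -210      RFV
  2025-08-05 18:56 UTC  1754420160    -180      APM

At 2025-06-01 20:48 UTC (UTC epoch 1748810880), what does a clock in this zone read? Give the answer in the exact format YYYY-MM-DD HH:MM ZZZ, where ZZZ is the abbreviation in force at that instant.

Query: 2025-06-01 20:48 UTC
Rule 2/3 (RFV, -03:30): 2025-02-11 00:21 UTC ≤ query < 2025-08-05 18:56 UTC
20·60 + 48 - 210 = 1038 min
1038 = 0·1440 + 1038; 1038 = 17·60 + 18 → 17:18, same day
→ 2025-06-01 17:18 RFV

2025-06-01 17:18 RFV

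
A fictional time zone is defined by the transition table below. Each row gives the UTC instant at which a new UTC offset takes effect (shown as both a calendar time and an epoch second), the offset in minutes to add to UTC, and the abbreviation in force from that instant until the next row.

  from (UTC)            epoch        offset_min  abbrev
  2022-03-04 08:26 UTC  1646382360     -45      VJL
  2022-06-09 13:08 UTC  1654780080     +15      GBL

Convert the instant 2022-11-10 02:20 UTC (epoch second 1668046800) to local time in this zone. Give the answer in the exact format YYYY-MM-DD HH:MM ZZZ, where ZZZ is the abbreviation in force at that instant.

Query: 2022-11-10 02:20 UTC
Rule 2/2 (GBL, +00:15): 2022-06-09 13:08 UTC ≤ query < +∞
2·60 + 20 + 15 = 155 min
155 = 0·1440 + 155; 155 = 2·60 + 35 → 02:35, same day
→ 2022-11-10 02:35 GBL

2022-11-10 02:35 GBL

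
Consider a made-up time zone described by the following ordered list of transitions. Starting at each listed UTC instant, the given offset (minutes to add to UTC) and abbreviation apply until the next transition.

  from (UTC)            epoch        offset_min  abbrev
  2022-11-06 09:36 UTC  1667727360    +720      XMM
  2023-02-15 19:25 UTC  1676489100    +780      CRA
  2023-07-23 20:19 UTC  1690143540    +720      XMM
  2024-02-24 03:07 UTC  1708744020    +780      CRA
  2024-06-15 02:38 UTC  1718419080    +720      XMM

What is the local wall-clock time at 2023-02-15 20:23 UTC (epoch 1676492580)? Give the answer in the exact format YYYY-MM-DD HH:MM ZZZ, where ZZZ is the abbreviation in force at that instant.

Query: 2023-02-15 20:23 UTC
Rule 2/5 (CRA, +13:00): 2023-02-15 19:25 UTC ≤ query < 2023-07-23 20:19 UTC
20·60 + 23 + 780 = 2003 min
2003 = 1·1440 + 563; 563 = 9·60 + 23 → 09:23, 2023-02-15 + 1 day = 2023-02-16
→ 2023-02-16 09:23 CRA

2023-02-16 09:23 CRA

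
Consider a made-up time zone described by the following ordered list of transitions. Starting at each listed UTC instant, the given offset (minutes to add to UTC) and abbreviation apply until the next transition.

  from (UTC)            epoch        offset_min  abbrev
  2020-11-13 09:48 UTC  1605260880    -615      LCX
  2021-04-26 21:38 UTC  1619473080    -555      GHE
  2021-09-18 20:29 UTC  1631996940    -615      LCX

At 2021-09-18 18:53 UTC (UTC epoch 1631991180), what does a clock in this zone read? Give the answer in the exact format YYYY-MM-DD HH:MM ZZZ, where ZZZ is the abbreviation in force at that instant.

2021-09-18 09:38 GHE

Query: 2021-09-18 18:53 UTC
Rule 2/3 (GHE, -09:15): 2021-04-26 21:38 UTC ≤ query < 2021-09-18 20:29 UTC
18·60 + 53 - 555 = 578 min
578 = 0·1440 + 578; 578 = 9·60 + 38 → 09:38, same day
→ 2021-09-18 09:38 GHE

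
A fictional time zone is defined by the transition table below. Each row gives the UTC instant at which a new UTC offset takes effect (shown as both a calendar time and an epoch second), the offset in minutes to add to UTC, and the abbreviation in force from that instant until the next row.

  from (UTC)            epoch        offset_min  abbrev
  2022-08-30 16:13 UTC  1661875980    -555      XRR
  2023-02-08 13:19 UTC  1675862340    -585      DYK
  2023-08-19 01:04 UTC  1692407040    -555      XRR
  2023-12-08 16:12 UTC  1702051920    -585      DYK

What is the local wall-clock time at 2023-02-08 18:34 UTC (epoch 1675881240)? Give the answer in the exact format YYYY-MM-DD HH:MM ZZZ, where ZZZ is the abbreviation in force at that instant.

2023-02-08 08:49 DYK

Query: 2023-02-08 18:34 UTC
Rule 2/4 (DYK, -09:45): 2023-02-08 13:19 UTC ≤ query < 2023-08-19 01:04 UTC
18·60 + 34 - 585 = 529 min
529 = 0·1440 + 529; 529 = 8·60 + 49 → 08:49, same day
→ 2023-02-08 08:49 DYK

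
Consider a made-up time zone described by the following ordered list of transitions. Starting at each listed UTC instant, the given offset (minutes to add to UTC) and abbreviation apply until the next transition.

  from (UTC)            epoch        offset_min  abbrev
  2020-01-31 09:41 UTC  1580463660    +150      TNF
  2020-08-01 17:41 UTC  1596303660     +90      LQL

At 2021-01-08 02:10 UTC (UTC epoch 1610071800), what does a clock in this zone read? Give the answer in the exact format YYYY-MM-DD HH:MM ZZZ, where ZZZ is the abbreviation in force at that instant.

Query: 2021-01-08 02:10 UTC
Rule 2/2 (LQL, +01:30): 2020-08-01 17:41 UTC ≤ query < +∞
2·60 + 10 + 90 = 220 min
220 = 0·1440 + 220; 220 = 3·60 + 40 → 03:40, same day
→ 2021-01-08 03:40 LQL

2021-01-08 03:40 LQL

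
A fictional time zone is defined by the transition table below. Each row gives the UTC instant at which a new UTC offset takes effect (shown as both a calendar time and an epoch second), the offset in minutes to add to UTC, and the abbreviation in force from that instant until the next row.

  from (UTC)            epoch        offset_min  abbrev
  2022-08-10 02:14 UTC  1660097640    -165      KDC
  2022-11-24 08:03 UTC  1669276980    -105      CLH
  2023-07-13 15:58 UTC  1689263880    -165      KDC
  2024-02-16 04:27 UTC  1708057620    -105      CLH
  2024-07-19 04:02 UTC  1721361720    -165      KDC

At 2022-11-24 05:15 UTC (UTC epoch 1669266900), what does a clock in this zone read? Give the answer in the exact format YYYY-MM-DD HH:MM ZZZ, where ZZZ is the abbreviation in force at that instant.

Query: 2022-11-24 05:15 UTC
Rule 1/5 (KDC, -02:45): 2022-08-10 02:14 UTC ≤ query < 2022-11-24 08:03 UTC
5·60 + 15 - 165 = 150 min
150 = 0·1440 + 150; 150 = 2·60 + 30 → 02:30, same day
→ 2022-11-24 02:30 KDC

2022-11-24 02:30 KDC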